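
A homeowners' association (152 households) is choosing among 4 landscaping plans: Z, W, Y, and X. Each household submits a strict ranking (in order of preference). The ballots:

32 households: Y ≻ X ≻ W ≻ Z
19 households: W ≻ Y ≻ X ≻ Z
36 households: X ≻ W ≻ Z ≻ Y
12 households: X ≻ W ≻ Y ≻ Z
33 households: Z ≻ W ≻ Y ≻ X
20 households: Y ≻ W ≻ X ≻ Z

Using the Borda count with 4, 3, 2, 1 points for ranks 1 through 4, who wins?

W

Z: 32·1 + 19·1 + 36·2 + 12·1 + 33·4 + 20·1 = 287
W: 32·2 + 19·4 + 36·3 + 12·3 + 33·3 + 20·3 = 443
Y: 32·4 + 19·3 + 36·1 + 12·2 + 33·2 + 20·4 = 391
X: 32·3 + 19·2 + 36·4 + 12·4 + 33·1 + 20·2 = 399
W has the highest Borda score (443).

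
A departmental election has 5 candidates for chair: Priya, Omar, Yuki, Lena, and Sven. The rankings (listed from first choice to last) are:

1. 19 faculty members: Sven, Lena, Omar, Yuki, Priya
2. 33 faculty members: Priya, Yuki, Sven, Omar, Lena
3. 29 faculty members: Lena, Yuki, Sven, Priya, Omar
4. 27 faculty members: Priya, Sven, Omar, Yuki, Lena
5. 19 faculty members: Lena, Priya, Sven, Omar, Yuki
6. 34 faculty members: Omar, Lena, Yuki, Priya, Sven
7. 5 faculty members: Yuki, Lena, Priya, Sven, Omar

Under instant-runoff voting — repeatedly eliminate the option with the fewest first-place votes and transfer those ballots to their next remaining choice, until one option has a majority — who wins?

Lena

Round 1: Priya 60, Omar 34, Yuki 5, Lena 48, Sven 19. Eliminate Yuki.
Round 2: Priya 60, Omar 34, Lena 53, Sven 19. Eliminate Sven.
Round 3: Priya 60, Omar 34, Lena 72. Eliminate Omar.
Round 4: Priya 60, Lena 106. Lena has a majority.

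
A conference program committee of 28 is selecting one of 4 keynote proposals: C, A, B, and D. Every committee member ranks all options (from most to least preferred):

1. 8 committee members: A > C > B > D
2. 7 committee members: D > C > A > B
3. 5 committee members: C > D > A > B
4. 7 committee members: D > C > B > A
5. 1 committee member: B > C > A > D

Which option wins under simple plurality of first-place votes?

First-place votes: C 5, A 8, B 1, D 14.
D has the most first-place votes.

D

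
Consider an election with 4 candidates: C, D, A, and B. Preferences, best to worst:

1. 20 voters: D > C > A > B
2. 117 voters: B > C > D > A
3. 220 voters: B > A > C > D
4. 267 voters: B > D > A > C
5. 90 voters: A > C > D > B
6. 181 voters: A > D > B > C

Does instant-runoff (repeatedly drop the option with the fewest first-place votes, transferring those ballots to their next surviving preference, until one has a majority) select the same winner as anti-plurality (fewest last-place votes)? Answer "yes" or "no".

yes

Instant-runoff — R1 C 0, D 20, A 271, B 604 (B winner). Winner: B.
Anti-plurality — last-place votes: C 448, D 220, A 117, B 110. Winner: B.
The two methods agree.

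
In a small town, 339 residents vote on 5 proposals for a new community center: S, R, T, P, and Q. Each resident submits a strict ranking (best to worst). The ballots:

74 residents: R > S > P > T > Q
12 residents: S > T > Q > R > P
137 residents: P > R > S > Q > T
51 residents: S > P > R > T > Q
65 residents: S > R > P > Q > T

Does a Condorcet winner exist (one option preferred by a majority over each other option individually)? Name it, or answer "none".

none

Checking pairwise contests:
R beats S 211–128.
P beats R 188–151.
S beats T 339–0.
S beats P 202–137.
S beats Q 339–0.
Every option loses at least one head-to-head, so there is no Condorcet winner.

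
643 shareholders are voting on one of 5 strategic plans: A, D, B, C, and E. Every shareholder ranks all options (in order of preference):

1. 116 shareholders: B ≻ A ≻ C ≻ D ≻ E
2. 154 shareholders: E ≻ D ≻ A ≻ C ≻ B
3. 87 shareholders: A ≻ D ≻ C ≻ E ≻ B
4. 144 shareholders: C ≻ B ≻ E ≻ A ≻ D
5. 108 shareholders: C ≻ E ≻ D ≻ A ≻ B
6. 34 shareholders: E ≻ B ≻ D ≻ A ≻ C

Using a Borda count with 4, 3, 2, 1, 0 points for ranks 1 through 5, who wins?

A: 116·3 + 154·2 + 87·4 + 144·1 + 108·1 + 34·1 = 1290
D: 116·1 + 154·3 + 87·3 + 144·0 + 108·2 + 34·2 = 1123
B: 116·4 + 154·0 + 87·0 + 144·3 + 108·0 + 34·3 = 998
C: 116·2 + 154·1 + 87·2 + 144·4 + 108·4 + 34·0 = 1568
E: 116·0 + 154·4 + 87·1 + 144·2 + 108·3 + 34·4 = 1451
C has the highest Borda score (1568).

C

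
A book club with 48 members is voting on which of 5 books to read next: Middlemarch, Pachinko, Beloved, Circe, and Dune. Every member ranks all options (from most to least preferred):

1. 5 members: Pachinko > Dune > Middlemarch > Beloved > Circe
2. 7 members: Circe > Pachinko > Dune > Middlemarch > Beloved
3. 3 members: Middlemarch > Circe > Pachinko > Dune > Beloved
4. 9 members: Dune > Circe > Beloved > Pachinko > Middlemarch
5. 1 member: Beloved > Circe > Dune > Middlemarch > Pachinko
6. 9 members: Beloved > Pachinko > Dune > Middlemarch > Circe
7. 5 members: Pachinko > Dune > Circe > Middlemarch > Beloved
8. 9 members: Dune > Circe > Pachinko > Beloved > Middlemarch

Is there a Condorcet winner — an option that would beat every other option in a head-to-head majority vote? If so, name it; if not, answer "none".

none

Checking pairwise contests:
Pachinko beats Middlemarch 44–4.
Circe beats Pachinko 29–19.
Pachinko beats Beloved 29–19.
Dune beats Circe 37–11.
Pachinko beats Dune 29–19.
Every option loses at least one head-to-head, so there is no Condorcet winner.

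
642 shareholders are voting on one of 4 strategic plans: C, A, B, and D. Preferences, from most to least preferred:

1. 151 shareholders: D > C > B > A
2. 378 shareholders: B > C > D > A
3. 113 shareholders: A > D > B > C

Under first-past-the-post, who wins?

B

First-place votes: C 0, A 113, B 378, D 151.
B has the most first-place votes.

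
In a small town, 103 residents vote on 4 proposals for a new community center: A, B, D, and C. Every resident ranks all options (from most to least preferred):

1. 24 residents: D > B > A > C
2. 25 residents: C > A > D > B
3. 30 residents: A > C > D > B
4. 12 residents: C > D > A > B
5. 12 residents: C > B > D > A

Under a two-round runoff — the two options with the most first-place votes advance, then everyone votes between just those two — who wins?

A

Round 1 first-place votes: A 30, B 0, D 24, C 49.
C and A advance.
Runoff: C is preferred to A by 49 voters; A by 54.
A wins the runoff.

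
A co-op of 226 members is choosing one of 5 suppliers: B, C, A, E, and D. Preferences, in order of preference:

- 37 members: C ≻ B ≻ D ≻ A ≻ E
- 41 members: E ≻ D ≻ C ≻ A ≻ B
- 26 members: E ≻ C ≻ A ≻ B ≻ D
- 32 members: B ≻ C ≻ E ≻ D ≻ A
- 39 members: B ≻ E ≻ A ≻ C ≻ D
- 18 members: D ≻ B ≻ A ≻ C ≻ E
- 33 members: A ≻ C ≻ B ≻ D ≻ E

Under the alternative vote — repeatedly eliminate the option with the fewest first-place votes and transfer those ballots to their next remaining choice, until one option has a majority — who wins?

C

Round 1: B 71, C 37, A 33, E 67, D 18. Eliminate D.
Round 2: B 89, C 37, A 33, E 67. Eliminate A.
Round 3: B 89, C 70, E 67. Eliminate E.
Round 4: B 89, C 137. C has a majority.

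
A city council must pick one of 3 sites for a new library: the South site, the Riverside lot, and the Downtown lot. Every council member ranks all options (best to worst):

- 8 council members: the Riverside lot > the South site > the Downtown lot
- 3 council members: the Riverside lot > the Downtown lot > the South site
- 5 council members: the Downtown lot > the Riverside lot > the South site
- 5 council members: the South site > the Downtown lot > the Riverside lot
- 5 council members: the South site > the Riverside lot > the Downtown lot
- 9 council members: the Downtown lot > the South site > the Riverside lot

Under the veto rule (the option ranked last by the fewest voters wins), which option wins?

the South site

Last-place votes: the South site 8, the Riverside lot 14, the Downtown lot 13.
the South site is ranked last by the fewest voters, so the South site wins.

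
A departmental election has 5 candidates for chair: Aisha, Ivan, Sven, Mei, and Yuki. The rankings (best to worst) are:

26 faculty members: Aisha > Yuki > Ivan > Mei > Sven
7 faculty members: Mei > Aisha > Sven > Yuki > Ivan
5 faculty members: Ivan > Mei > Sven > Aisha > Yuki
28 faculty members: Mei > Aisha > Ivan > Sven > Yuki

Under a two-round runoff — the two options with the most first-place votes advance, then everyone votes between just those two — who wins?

Mei

Round 1 first-place votes: Aisha 26, Ivan 5, Sven 0, Mei 35, Yuki 0.
Mei and Aisha advance.
Runoff: Mei is preferred to Aisha by 40 voters; Aisha by 26.
Mei wins the runoff.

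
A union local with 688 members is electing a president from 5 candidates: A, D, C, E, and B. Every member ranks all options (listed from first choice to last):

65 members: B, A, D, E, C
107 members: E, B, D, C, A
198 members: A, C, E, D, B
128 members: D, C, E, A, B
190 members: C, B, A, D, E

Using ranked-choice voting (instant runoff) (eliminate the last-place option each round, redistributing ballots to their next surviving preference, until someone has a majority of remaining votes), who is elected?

Round 1: A 198, D 128, C 190, E 107, B 65. Eliminate B.
Round 2: A 263, D 128, C 190, E 107. Eliminate E.
Round 3: A 263, D 235, C 190. Eliminate C.
Round 4: A 453, D 235. A has a majority.

A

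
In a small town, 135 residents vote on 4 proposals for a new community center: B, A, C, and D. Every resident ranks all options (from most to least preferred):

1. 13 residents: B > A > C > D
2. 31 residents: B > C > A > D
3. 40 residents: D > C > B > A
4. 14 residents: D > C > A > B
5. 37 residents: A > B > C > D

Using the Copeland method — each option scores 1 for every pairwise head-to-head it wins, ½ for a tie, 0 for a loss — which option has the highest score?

B

B: beats A, C, and D → score 3.
A: beats D; loses to B and C → score 1.
C: beats A and D; loses to B → score 2.
D: loses to B, A, and C → score 0.
B has the best pairwise record.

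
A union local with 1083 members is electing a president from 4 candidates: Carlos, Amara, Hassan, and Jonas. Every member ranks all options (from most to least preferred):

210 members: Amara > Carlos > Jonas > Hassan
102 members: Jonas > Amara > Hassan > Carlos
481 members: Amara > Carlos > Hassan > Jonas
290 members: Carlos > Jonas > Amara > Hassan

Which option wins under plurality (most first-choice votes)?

Amara

First-place votes: Carlos 290, Amara 691, Hassan 0, Jonas 102.
Amara has the most first-place votes.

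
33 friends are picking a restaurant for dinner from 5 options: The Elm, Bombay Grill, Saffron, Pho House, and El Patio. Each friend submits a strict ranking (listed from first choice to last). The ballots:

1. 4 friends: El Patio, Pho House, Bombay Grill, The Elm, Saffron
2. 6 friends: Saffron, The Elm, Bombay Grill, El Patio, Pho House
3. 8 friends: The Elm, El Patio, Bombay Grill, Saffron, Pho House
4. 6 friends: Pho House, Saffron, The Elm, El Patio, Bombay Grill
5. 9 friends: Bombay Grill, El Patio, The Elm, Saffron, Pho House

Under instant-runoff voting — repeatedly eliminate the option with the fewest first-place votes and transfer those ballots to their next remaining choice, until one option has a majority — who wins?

The Elm

Round 1: The Elm 8, Bombay Grill 9, Saffron 6, Pho House 6, El Patio 4. Eliminate El Patio.
Round 2: The Elm 8, Bombay Grill 9, Saffron 6, Pho House 10. Eliminate Saffron.
Round 3: The Elm 14, Bombay Grill 9, Pho House 10. Eliminate Bombay Grill.
Round 4: The Elm 23, Pho House 10. The Elm has a majority.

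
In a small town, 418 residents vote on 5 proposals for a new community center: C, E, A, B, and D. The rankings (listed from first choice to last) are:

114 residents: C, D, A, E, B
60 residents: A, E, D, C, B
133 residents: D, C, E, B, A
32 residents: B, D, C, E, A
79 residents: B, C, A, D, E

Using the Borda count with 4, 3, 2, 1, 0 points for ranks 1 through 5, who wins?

C: 114·4 + 60·1 + 133·3 + 32·2 + 79·3 = 1216
E: 114·1 + 60·3 + 133·2 + 32·1 + 79·0 = 592
A: 114·2 + 60·4 + 133·0 + 32·0 + 79·2 = 626
B: 114·0 + 60·0 + 133·1 + 32·4 + 79·4 = 577
D: 114·3 + 60·2 + 133·4 + 32·3 + 79·1 = 1169
C has the highest Borda score (1216).

C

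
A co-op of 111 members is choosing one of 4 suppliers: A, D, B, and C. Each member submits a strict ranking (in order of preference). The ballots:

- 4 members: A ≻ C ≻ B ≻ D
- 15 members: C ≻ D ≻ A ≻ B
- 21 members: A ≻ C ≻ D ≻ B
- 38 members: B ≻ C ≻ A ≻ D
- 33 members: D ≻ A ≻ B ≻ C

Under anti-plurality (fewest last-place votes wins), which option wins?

Last-place votes: A 0, D 42, B 36, C 33.
A is ranked last by the fewest voters, so A wins.

A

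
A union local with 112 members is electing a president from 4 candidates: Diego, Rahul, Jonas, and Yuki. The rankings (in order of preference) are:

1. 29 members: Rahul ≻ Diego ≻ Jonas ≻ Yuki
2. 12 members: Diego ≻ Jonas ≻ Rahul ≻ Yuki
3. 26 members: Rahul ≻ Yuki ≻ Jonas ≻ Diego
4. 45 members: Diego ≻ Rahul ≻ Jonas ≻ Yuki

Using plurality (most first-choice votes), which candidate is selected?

First-place votes: Diego 57, Rahul 55, Jonas 0, Yuki 0.
Diego has the most first-place votes.

Diego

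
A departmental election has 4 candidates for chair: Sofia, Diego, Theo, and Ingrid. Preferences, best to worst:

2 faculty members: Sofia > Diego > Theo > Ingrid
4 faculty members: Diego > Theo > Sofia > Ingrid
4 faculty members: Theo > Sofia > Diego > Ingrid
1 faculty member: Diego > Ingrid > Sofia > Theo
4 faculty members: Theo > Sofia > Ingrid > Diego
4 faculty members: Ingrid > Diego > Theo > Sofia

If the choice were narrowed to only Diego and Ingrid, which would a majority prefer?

Voters preferring Diego to Ingrid: 11; preferring Ingrid to Diego: 8.
Diego wins the head-to-head.

Diego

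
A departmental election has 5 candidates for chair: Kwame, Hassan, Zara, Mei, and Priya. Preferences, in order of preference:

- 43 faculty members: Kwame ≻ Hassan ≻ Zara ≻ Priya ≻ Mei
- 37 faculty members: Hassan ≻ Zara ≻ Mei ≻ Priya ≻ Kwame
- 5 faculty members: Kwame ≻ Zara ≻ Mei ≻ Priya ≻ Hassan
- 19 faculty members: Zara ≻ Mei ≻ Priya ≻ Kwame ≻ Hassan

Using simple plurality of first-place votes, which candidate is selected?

First-place votes: Kwame 48, Hassan 37, Zara 19, Mei 0, Priya 0.
Kwame has the most first-place votes.

Kwame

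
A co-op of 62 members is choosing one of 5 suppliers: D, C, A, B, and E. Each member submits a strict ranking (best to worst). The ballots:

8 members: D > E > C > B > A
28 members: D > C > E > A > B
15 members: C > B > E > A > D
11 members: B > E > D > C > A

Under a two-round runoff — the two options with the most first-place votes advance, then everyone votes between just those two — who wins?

Round 1 first-place votes: D 36, C 15, A 0, B 11, E 0.
D and C advance.
Runoff: D is preferred to C by 47 voters; C by 15.
D wins the runoff.

D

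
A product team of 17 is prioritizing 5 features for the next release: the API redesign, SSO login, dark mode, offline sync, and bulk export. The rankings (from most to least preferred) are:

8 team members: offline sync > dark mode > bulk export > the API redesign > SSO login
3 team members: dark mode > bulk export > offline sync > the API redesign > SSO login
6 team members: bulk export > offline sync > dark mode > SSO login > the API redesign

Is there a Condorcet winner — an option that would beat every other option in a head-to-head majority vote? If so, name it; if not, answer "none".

Checking pairwise contests:
dark mode beats the API redesign 17–0.
the API redesign beats SSO login 11–6.
offline sync beats dark mode 14–3.
bulk export beats offline sync 9–8.
dark mode beats bulk export 11–6.
Every option loses at least one head-to-head, so there is no Condorcet winner.

none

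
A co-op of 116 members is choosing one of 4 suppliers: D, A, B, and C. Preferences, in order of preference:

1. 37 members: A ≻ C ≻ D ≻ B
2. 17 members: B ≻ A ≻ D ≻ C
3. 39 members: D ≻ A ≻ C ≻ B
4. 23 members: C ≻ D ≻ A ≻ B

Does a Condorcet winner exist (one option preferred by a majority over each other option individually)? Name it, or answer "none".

Checking pairwise contests:
C beats D 60–56.
D beats A 62–54.
D beats B 99–17.
A beats C 93–23.
Every option loses at least one head-to-head, so there is no Condorcet winner.

none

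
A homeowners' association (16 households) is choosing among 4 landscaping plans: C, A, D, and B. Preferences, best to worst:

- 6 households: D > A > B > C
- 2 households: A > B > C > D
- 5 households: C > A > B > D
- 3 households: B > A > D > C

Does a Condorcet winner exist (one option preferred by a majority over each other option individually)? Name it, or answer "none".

A vs C: 11–5 for A.
A vs D: 10–6 for A.
A vs B: 13–3 for A.
A beats every other option head-to-head.

A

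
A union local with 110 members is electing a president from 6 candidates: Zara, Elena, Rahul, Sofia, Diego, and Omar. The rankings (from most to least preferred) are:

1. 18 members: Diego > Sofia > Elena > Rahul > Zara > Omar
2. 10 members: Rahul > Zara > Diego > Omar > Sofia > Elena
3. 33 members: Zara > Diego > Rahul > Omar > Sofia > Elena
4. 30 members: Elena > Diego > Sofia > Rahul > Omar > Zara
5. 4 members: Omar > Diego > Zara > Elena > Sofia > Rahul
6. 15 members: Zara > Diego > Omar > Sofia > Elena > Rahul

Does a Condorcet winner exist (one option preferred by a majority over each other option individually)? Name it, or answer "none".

Checking pairwise contests:
Rahul beats Zara 58–52.
Zara beats Elena 62–48.
Elena beats Rahul 67–43.
Zara beats Sofia 62–48.
Zara beats Diego 58–52.
Zara beats Omar 76–34.
Every option loses at least one head-to-head, so there is no Condorcet winner.

none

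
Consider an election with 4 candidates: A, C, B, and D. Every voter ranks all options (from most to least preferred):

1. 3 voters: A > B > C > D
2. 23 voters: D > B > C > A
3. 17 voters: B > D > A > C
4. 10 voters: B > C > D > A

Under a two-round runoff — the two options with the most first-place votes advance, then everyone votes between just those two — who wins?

Round 1 first-place votes: A 3, C 0, B 27, D 23.
B and D advance.
Runoff: B is preferred to D by 30 voters; D by 23.
B wins the runoff.

B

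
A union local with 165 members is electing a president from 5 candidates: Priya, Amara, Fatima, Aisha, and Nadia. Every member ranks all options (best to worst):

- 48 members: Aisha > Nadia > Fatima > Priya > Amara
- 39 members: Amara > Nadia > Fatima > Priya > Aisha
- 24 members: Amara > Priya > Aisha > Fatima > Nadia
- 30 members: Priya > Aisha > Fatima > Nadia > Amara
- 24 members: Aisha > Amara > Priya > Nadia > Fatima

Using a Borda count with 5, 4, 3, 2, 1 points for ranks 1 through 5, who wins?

Priya: 48·2 + 39·2 + 24·4 + 30·5 + 24·3 = 492
Amara: 48·1 + 39·5 + 24·5 + 30·1 + 24·4 = 489
Fatima: 48·3 + 39·3 + 24·2 + 30·3 + 24·1 = 423
Aisha: 48·5 + 39·1 + 24·3 + 30·4 + 24·5 = 591
Nadia: 48·4 + 39·4 + 24·1 + 30·2 + 24·2 = 480
Aisha has the highest Borda score (591).

Aisha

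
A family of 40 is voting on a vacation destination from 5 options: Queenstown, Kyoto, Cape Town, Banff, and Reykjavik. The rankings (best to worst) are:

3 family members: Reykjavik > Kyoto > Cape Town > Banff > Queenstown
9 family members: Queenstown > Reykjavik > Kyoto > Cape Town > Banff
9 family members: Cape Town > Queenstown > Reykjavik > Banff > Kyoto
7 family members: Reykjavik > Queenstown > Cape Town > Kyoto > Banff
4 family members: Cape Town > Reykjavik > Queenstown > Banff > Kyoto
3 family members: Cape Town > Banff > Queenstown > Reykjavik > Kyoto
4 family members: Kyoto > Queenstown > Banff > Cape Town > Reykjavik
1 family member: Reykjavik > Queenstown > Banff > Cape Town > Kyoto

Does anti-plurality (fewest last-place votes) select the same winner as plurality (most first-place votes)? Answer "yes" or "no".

Anti-plurality — last-place votes: Queenstown 3, Kyoto 17, Cape Town 0, Banff 16, Reykjavik 4. Winner: Cape Town.
Plurality — first-place votes: Queenstown 9, Kyoto 4, Cape Town 16, Banff 0, Reykjavik 11. Winner: Cape Town.
The two methods agree.

yes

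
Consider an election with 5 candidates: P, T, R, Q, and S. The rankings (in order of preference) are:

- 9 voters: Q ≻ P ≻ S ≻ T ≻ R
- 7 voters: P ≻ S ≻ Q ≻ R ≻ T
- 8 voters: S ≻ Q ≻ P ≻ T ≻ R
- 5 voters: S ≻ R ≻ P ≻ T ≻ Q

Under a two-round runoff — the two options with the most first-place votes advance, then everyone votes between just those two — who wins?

Round 1 first-place votes: P 7, T 0, R 0, Q 9, S 13.
S and Q advance.
Runoff: S is preferred to Q by 20 voters; Q by 9.
S wins the runoff.

S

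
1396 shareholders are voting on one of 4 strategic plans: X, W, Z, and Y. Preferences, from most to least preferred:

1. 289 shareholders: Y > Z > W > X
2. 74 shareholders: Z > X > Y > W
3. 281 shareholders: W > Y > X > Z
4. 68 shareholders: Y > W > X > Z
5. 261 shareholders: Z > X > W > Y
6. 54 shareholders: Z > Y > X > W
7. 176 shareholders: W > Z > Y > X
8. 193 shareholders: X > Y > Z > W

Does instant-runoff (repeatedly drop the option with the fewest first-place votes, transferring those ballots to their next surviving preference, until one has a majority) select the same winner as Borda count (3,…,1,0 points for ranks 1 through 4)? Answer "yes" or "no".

Instant-runoff — R1 X 193, W 457, Z 389, Y 357 (X out); R2 W 457, Z 389, Y 550 (Z out); R3 W 718, Y 678 (W winner). Winner: W.
Borda — scores: X 1652, W 2057, Z 2290, Y 2377. Winner: Y.
The two methods disagree.

no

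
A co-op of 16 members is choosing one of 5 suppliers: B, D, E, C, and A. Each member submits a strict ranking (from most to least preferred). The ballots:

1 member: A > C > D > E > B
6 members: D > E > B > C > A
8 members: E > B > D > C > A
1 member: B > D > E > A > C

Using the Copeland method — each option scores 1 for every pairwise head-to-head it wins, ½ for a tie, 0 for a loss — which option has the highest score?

E

B: beats D, C, and A; loses to E → score 3.
D: beats C and A; ties E; loses to B → score 2.5.
E: beats B, C, and A; ties D → score 3.5.
C: beats A; loses to B, D, and E → score 1.
A: loses to B, D, E, and C → score 0.
E has the best pairwise record.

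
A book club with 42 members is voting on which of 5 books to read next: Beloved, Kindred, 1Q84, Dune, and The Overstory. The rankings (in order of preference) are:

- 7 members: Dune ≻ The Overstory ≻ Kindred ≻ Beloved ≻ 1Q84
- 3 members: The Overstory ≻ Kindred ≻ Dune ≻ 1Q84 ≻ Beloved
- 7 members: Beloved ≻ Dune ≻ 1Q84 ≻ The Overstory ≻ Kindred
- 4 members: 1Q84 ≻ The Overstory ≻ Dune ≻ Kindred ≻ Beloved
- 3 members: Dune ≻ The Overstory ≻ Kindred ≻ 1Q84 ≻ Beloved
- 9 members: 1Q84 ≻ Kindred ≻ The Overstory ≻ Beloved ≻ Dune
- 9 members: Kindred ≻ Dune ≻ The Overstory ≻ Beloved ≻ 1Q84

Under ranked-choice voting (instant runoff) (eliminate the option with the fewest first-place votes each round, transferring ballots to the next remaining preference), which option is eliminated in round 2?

Round 1: Beloved 7, Kindred 9, 1Q84 13, Dune 10, The Overstory 3. Eliminate The Overstory.
Round 2: Beloved 7, Kindred 12, 1Q84 13, Dune 10. Eliminate Beloved.

Beloved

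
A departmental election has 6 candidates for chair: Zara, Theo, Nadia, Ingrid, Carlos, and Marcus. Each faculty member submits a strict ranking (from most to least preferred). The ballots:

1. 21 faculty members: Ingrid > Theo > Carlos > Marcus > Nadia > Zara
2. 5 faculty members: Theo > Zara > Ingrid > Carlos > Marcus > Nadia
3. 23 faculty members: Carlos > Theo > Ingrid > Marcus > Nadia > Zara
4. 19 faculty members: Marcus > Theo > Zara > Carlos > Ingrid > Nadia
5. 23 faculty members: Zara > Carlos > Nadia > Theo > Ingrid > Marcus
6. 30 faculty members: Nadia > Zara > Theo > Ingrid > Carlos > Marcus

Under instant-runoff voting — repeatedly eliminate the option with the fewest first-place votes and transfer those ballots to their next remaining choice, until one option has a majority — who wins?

Round 1: Zara 23, Theo 5, Nadia 30, Ingrid 21, Carlos 23, Marcus 19. Eliminate Theo.
Round 2: Zara 28, Nadia 30, Ingrid 21, Carlos 23, Marcus 19. Eliminate Marcus.
Round 3: Zara 47, Nadia 30, Ingrid 21, Carlos 23. Eliminate Ingrid.
Round 4: Zara 47, Nadia 30, Carlos 44. Eliminate Nadia.
Round 5: Zara 77, Carlos 44. Zara has a majority.

Zara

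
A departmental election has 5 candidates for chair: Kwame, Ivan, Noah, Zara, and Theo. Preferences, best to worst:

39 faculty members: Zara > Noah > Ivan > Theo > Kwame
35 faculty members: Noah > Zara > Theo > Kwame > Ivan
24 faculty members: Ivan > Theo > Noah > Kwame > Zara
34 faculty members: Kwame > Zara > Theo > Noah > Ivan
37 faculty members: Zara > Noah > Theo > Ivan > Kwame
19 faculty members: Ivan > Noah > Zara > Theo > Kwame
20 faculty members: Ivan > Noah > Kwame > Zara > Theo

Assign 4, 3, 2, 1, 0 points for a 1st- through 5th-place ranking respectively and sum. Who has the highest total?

Zara

Kwame: 39·0 + 35·1 + 24·1 + 34·4 + 37·0 + 19·0 + 20·2 = 235
Ivan: 39·2 + 35·0 + 24·4 + 34·0 + 37·1 + 19·4 + 20·4 = 367
Noah: 39·3 + 35·4 + 24·2 + 34·1 + 37·3 + 19·3 + 20·3 = 567
Zara: 39·4 + 35·3 + 24·0 + 34·3 + 37·4 + 19·2 + 20·1 = 569
Theo: 39·1 + 35·2 + 24·3 + 34·2 + 37·2 + 19·1 + 20·0 = 342
Zara has the highest Borda score (569).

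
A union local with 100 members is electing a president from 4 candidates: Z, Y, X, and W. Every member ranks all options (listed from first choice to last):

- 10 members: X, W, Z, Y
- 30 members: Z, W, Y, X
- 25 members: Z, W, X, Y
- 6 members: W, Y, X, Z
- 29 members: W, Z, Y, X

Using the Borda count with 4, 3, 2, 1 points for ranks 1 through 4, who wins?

Z: 10·2 + 30·4 + 25·4 + 6·1 + 29·3 = 333
Y: 10·1 + 30·2 + 25·1 + 6·3 + 29·2 = 171
X: 10·4 + 30·1 + 25·2 + 6·2 + 29·1 = 161
W: 10·3 + 30·3 + 25·3 + 6·4 + 29·4 = 335
W has the highest Borda score (335).

W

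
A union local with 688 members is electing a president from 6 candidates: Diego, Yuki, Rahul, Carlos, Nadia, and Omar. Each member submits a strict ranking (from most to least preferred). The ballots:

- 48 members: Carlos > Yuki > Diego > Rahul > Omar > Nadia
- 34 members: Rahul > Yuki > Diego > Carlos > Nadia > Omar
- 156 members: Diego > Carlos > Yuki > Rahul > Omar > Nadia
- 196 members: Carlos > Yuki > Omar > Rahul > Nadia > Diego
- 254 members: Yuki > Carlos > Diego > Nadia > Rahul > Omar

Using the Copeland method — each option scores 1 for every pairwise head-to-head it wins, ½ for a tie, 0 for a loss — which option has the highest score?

Diego: beats Rahul, Nadia, and Omar; loses to Yuki and Carlos → score 3.
Yuki: beats Diego, Rahul, Nadia, and Omar; loses to Carlos → score 4.
Rahul: beats Nadia and Omar; loses to Diego, Yuki, and Carlos → score 2.
Carlos: beats Diego, Yuki, Rahul, Nadia, and Omar → score 5.
Nadia: loses to Diego, Yuki, Rahul, Carlos, and Omar → score 0.
Omar: beats Nadia; loses to Diego, Yuki, Rahul, and Carlos → score 1.
Carlos has the best pairwise record.

Carlos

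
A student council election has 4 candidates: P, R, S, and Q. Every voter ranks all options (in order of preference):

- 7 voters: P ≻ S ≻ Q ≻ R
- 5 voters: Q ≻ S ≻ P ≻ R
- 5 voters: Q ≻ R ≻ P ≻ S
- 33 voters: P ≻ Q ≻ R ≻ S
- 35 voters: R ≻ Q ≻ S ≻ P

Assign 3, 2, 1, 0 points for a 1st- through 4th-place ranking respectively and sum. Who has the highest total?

P: 7·3 + 5·1 + 5·1 + 33·3 + 35·0 = 130
R: 7·0 + 5·0 + 5·2 + 33·1 + 35·3 = 148
S: 7·2 + 5·2 + 5·0 + 33·0 + 35·1 = 59
Q: 7·1 + 5·3 + 5·3 + 33·2 + 35·2 = 173
Q has the highest Borda score (173).

Q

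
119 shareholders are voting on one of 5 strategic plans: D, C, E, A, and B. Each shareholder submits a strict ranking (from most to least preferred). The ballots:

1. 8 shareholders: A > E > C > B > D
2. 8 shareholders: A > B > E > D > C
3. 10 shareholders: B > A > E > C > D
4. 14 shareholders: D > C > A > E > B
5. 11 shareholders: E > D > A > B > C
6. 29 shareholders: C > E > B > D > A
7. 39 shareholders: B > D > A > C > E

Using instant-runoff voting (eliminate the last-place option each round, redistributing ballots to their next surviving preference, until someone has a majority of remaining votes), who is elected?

Round 1: D 14, C 29, E 11, A 16, B 49. Eliminate E.
Round 2: D 25, C 29, A 16, B 49. Eliminate A.
Round 3: D 25, C 37, B 57. Eliminate D.
Round 4: C 51, B 68. B has a majority.

B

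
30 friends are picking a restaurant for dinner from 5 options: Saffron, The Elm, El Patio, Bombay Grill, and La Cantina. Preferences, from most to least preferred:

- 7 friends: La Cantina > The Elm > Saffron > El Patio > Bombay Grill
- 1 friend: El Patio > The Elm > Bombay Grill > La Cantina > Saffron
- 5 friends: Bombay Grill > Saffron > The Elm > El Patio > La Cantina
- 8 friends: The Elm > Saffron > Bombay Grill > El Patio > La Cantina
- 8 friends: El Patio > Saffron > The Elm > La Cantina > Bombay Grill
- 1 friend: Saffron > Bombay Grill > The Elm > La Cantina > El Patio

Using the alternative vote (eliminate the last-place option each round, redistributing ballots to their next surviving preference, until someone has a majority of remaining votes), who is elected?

The Elm

Round 1: Saffron 1, The Elm 8, El Patio 9, Bombay Grill 5, La Cantina 7. Eliminate Saffron.
Round 2: The Elm 8, El Patio 9, Bombay Grill 6, La Cantina 7. Eliminate Bombay Grill.
Round 3: The Elm 14, El Patio 9, La Cantina 7. Eliminate La Cantina.
Round 4: The Elm 21, El Patio 9. The Elm has a majority.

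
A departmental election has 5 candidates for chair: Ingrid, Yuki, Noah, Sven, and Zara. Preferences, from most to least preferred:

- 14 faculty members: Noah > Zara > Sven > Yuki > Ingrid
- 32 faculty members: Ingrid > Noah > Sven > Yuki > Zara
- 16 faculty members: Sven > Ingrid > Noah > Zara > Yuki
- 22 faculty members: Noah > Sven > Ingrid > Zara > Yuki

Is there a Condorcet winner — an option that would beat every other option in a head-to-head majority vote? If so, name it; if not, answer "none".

none

Checking pairwise contests:
Sven beats Ingrid 52–32.
Ingrid beats Yuki 70–14.
Ingrid beats Noah 48–36.
Noah beats Sven 68–16.
Ingrid beats Zara 70–14.
Every option loses at least one head-to-head, so there is no Condorcet winner.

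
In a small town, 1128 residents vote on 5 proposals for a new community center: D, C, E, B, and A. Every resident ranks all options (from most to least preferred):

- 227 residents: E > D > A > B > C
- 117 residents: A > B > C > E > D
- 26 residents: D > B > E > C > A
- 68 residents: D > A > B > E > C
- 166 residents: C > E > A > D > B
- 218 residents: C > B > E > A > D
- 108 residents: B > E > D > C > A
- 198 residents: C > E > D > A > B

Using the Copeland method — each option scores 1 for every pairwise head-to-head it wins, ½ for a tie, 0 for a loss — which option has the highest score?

D: beats B and A; loses to C and E → score 2.
C: beats D, E, B, and A → score 4.
E: beats D, B, and A; loses to C → score 3.
B: loses to D, C, E, and A → score 0.
A: beats B; loses to D, C, and E → score 1.
C has the best pairwise record.

C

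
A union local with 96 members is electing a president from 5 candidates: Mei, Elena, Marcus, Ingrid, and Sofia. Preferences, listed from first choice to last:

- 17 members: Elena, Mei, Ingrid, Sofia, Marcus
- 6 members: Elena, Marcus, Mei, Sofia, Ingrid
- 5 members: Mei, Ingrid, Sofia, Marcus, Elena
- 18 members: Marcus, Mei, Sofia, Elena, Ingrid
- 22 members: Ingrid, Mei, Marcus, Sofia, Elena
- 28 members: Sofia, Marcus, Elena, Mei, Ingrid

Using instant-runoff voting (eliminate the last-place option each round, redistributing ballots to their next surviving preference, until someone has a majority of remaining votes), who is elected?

Sofia

Round 1: Mei 5, Elena 23, Marcus 18, Ingrid 22, Sofia 28. Eliminate Mei.
Round 2: Elena 23, Marcus 18, Ingrid 27, Sofia 28. Eliminate Marcus.
Round 3: Elena 23, Ingrid 27, Sofia 46. Eliminate Elena.
Round 4: Ingrid 44, Sofia 52. Sofia has a majority.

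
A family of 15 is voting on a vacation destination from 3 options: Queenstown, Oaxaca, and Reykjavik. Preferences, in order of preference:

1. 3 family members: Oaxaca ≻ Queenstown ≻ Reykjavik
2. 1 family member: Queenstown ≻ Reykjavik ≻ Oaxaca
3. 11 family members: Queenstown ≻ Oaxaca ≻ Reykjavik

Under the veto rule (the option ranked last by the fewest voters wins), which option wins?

Queenstown

Last-place votes: Queenstown 0, Oaxaca 1, Reykjavik 14.
Queenstown is ranked last by the fewest voters, so Queenstown wins.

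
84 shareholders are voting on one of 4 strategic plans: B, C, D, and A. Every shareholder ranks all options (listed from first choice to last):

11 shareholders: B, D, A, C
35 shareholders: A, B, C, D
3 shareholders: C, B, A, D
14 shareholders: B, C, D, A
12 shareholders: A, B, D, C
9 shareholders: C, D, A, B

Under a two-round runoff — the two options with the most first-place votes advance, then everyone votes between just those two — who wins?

A

Round 1 first-place votes: B 25, C 12, D 0, A 47.
A and B advance.
Runoff: A is preferred to B by 56 voters; B by 28.
A wins the runoff.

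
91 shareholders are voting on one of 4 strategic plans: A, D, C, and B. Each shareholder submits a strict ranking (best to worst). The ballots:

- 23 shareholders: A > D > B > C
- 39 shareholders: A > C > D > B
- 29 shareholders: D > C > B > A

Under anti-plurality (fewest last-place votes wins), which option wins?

Last-place votes: A 29, D 0, C 23, B 39.
D is ranked last by the fewest voters, so D wins.

D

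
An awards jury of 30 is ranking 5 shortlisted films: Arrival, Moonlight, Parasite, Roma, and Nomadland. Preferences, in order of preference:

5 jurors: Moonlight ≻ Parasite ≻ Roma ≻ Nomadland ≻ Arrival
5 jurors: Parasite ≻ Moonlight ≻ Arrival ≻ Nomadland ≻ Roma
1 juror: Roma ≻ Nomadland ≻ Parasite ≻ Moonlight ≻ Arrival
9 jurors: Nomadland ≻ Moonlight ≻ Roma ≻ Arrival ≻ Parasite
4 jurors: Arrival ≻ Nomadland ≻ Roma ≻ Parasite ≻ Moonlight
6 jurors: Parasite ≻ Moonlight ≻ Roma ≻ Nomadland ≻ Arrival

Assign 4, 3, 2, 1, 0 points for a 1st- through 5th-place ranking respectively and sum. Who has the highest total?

Arrival: 5·0 + 5·2 + 1·0 + 9·1 + 4·4 + 6·0 = 35
Moonlight: 5·4 + 5·3 + 1·1 + 9·3 + 4·0 + 6·3 = 81
Parasite: 5·3 + 5·4 + 1·2 + 9·0 + 4·1 + 6·4 = 65
Roma: 5·2 + 5·0 + 1·4 + 9·2 + 4·2 + 6·2 = 52
Nomadland: 5·1 + 5·1 + 1·3 + 9·4 + 4·3 + 6·1 = 67
Moonlight has the highest Borda score (81).

Moonlight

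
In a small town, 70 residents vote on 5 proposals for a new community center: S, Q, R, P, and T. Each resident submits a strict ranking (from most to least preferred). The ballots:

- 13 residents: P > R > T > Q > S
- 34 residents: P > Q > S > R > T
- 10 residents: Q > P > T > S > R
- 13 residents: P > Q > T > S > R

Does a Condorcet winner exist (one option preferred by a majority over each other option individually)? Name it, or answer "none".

P

P vs S: 70–0 for P.
P vs Q: 60–10 for P.
P vs R: 70–0 for P.
P vs T: 70–0 for P.
P beats every other option head-to-head.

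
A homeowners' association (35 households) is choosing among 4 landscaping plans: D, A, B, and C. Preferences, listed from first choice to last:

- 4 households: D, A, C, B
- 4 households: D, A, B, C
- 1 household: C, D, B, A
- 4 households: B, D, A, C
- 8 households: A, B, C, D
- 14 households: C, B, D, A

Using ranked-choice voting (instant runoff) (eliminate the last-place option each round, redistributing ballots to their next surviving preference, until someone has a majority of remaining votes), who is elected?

C

Round 1: D 8, A 8, B 4, C 15. Eliminate B.
Round 2: D 12, A 8, C 15. Eliminate A.
Round 3: D 12, C 23. C has a majority.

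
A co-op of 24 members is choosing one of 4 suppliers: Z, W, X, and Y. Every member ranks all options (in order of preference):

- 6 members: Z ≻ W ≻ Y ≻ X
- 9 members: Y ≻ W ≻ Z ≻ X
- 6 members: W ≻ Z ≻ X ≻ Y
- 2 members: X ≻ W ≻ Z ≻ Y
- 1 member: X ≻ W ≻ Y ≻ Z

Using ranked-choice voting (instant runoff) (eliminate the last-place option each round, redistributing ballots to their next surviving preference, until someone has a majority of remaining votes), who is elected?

W

Round 1: Z 6, W 6, X 3, Y 9. Eliminate X.
Round 2: Z 6, W 9, Y 9. Eliminate Z.
Round 3: W 15, Y 9. W has a majority.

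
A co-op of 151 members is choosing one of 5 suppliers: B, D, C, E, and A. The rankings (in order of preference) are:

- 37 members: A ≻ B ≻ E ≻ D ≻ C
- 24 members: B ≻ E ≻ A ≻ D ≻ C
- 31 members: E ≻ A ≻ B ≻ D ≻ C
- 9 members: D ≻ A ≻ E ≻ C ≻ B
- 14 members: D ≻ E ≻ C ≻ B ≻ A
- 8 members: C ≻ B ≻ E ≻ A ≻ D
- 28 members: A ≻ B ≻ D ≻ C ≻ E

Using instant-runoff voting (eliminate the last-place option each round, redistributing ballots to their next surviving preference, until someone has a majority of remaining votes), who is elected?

E

Round 1: B 24, D 23, C 8, E 31, A 65. Eliminate C.
Round 2: B 32, D 23, E 31, A 65. Eliminate D.
Round 3: B 32, E 45, A 74. Eliminate B.
Round 4: E 77, A 74. E has a majority.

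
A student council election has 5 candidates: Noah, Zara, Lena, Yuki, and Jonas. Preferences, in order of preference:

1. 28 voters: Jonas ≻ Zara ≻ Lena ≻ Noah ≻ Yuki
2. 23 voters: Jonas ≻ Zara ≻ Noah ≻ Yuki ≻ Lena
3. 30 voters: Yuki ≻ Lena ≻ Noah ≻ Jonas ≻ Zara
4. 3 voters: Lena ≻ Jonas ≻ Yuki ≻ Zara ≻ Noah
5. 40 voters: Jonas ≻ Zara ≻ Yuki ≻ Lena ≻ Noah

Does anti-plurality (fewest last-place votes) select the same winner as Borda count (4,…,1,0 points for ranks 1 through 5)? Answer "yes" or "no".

Anti-plurality — last-place votes: Noah 43, Zara 30, Lena 23, Yuki 28, Jonas 0. Winner: Jonas.
Borda — scores: Noah 134, Zara 276, Lena 198, Yuki 229, Jonas 403. Winner: Jonas.
The two methods agree.

yes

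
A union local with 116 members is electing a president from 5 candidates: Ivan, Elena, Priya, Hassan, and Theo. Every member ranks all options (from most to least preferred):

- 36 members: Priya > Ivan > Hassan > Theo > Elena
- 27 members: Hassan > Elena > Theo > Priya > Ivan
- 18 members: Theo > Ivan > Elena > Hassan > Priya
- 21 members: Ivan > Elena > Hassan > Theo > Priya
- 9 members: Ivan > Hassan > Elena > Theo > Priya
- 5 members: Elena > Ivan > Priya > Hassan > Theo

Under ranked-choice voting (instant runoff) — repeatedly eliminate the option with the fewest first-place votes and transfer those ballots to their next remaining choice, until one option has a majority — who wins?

Priya

Round 1: Ivan 30, Elena 5, Priya 36, Hassan 27, Theo 18. Eliminate Elena.
Round 2: Ivan 35, Priya 36, Hassan 27, Theo 18. Eliminate Theo.
Round 3: Ivan 53, Priya 36, Hassan 27. Eliminate Hassan.
Round 4: Ivan 53, Priya 63. Priya has a majority.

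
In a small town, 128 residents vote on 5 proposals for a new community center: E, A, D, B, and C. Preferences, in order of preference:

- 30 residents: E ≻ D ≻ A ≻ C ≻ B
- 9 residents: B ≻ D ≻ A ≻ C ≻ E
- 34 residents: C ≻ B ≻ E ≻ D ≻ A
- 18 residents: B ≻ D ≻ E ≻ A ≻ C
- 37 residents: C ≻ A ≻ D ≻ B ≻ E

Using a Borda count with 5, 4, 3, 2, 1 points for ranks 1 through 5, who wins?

E: 30·5 + 9·1 + 34·3 + 18·3 + 37·1 = 352
A: 30·3 + 9·3 + 34·1 + 18·2 + 37·4 = 335
D: 30·4 + 9·4 + 34·2 + 18·4 + 37·3 = 407
B: 30·1 + 9·5 + 34·4 + 18·5 + 37·2 = 375
C: 30·2 + 9·2 + 34·5 + 18·1 + 37·5 = 451
C has the highest Borda score (451).

C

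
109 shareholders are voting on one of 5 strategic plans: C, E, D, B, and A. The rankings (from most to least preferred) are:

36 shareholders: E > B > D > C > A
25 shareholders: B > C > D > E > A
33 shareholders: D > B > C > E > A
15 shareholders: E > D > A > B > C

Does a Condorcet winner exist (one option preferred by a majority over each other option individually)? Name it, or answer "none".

B vs C: 109–0 for B.
B vs E: 58–51 for B.
B vs D: 61–48 for B.
B vs A: 94–15 for B.
B beats every other option head-to-head.

B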